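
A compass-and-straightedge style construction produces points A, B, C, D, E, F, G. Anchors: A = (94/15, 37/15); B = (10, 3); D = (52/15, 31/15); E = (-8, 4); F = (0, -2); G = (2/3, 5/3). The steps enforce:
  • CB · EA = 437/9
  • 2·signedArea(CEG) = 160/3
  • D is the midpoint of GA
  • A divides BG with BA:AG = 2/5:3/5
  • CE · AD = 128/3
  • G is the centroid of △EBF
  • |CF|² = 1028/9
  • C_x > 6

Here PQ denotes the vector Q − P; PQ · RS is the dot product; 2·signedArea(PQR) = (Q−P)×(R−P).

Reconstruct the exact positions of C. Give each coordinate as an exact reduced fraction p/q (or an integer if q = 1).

C = (104/15, 92/15)

1. C_x = 104/15  [CB · EA = 437/9 ∩ 2·signedArea(CEG) = 160/3]
2. C_y = 92/15  [CB · EA = 437/9 ∩ 2·signedArea(CEG) = 160/3]
   → C = (104/15, 92/15)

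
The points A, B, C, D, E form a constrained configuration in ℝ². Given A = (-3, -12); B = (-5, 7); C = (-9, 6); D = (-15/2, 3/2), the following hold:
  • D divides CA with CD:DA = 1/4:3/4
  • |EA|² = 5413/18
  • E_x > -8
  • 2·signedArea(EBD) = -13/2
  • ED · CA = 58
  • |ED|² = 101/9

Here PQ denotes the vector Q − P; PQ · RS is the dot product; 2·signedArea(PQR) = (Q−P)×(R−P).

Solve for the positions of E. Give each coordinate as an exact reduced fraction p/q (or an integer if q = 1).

1. E_x = -43/6  [ED · CA = 58 ∩ 2·signedArea(EBD) = -13/2]
2. E_y = 29/6  [ED · CA = 58 ∩ 2·signedArea(EBD) = -13/2]
   → E = (-43/6, 29/6)

E = (-43/6, 29/6)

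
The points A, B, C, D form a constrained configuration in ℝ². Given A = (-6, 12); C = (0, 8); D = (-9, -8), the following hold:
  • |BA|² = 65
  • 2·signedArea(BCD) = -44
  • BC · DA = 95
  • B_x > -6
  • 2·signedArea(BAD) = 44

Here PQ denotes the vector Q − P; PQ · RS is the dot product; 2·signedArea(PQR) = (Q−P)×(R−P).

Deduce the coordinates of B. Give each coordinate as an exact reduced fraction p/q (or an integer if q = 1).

B = (-5, 4)

1. B_x = -5  [BC · DA = 95 ∩ 2·signedArea(BCD) = -44]
2. B_y = 4  [BC · DA = 95 ∩ 2·signedArea(BCD) = -44]
   → B = (-5, 4)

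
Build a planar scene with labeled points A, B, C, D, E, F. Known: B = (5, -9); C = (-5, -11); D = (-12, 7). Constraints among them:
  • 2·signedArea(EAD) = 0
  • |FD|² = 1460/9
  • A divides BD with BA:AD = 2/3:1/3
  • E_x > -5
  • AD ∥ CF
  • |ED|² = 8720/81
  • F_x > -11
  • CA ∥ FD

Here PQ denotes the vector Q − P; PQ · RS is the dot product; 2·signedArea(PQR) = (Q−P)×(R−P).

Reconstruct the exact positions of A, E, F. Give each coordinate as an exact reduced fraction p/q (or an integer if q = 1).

1. A_x = -19/3  [A divides BD with BA:AD = 2/3:1/3]
2. A_y = 5/3  [A divides BD with BA:AD = 2/3:1/3]
   → A = (-19/3, 5/3)
3. E_x = -40/9  [line -16/3·x + -17/3·y + -73/3 = 0 ∩ |ED|² = 8720/81]
4. E_y = -1/9  [line -16/3·x + -17/3·y + -73/3 = 0 ∩ |ED|² = 8720/81]
   → E = (-40/9, -1/9)
5. F_x = -32/3  [CA ∥ FD ∩ AD ∥ CF]
6. F_y = -17/3  [CA ∥ FD ∩ AD ∥ CF]
   → F = (-32/3, -17/3)

A = (-19/3, 5/3)
E = (-40/9, -1/9)
F = (-32/3, -17/3)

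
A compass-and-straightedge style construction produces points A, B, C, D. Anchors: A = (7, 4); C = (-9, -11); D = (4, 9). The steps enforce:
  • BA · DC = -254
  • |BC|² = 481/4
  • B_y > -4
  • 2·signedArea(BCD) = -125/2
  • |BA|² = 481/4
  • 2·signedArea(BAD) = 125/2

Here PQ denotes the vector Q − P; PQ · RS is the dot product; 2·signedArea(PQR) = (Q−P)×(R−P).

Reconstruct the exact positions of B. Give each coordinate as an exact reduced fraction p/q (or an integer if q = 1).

B = (-1, -7/2)

1. B_x = -1  [2·signedArea(BCD) = -125/2 ∩ BA · DC = -254]
2. B_y = -7/2  [2·signedArea(BCD) = -125/2 ∩ BA · DC = -254]
   → B = (-1, -7/2)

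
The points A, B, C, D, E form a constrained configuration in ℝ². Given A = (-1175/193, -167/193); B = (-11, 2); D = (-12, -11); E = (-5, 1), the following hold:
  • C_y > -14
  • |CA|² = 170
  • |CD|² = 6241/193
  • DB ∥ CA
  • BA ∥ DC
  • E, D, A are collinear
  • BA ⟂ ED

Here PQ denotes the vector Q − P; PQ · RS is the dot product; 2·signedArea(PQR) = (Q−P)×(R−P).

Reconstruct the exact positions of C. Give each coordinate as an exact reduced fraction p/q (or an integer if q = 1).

1. C_x = -1368/193  [DB ∥ CA ∩ BA ∥ DC]
2. C_y = -2676/193  [DB ∥ CA ∩ BA ∥ DC]
   → C = (-1368/193, -2676/193)

C = (-1368/193, -2676/193)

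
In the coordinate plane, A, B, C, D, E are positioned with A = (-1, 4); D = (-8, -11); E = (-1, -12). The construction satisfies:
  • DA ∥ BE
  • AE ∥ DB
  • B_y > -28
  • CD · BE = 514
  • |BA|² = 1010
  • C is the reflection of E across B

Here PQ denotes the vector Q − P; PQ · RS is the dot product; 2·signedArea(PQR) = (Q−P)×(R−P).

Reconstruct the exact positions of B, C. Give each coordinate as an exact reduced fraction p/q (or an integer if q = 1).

B = (-8, -27)
C = (-15, -42)

1. B_x = -8  [DA ∥ BE ∩ AE ∥ DB]
2. B_y = -27  [DA ∥ BE ∩ AE ∥ DB]
   → B = (-8, -27)
3. C_x = -15  [C is the reflection of E across B]
4. C_y = -42  [C is the reflection of E across B]
   → C = (-15, -42)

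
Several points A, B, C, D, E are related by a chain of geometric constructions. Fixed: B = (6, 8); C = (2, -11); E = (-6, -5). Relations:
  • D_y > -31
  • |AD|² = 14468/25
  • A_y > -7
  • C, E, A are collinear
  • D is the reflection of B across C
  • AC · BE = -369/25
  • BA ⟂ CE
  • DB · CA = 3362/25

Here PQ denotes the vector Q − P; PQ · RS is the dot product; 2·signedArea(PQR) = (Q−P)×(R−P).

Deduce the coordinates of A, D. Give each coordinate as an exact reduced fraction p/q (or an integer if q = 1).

1. A_x = -114/25  [C, E, A are collinear ∩ BA ⟂ CE]
2. A_y = -152/25  [C, E, A are collinear ∩ BA ⟂ CE]
   → A = (-114/25, -152/25)
3. D_x = -2  [D is the reflection of B across C]
4. D_y = -30  [D is the reflection of B across C]
   → D = (-2, -30)

A = (-114/25, -152/25)
D = (-2, -30)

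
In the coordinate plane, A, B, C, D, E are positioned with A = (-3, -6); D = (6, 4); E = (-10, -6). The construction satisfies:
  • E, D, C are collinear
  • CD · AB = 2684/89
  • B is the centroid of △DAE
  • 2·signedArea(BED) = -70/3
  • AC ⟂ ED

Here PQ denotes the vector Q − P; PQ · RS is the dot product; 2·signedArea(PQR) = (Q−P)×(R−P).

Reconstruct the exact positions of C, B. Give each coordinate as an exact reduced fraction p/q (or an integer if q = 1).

1. C_x = -442/89  [E, D, C are collinear ∩ AC ⟂ ED]
2. C_y = -254/89  [E, D, C are collinear ∩ AC ⟂ ED]
   → C = (-442/89, -254/89)
3. B_x = -7/3  [B is the centroid of △DAE]
4. B_y = -8/3  [B is the centroid of △DAE]
   → B = (-7/3, -8/3)

B = (-7/3, -8/3)
C = (-442/89, -254/89)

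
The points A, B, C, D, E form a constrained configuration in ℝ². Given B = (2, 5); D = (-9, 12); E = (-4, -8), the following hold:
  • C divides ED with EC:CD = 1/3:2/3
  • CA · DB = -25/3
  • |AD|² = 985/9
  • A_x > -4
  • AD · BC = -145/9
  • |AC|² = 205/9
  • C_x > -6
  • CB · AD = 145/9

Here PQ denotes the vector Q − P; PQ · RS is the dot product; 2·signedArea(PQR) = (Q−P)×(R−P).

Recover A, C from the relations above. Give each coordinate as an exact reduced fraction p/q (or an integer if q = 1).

1. C_x = -17/3  [C divides ED with EC:CD = 1/3:2/3]
2. C_y = -4/3  [C divides ED with EC:CD = 1/3:2/3]
   → C = (-17/3, -4/3)
3. A_x = -11/3  [AD · BC = -145/9 ∩ CA · DB = -25/3]
4. A_y = 3  [AD · BC = -145/9 ∩ CA · DB = -25/3]
   → A = (-11/3, 3)

A = (-11/3, 3)
C = (-17/3, -4/3)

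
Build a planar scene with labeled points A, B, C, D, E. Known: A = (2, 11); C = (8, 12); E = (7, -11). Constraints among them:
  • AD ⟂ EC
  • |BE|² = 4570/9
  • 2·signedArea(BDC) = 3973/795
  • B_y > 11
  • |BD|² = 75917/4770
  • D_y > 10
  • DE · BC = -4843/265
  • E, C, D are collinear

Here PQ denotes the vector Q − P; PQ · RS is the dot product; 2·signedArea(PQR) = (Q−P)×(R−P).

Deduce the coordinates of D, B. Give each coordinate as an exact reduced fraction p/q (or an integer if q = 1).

1. D_x = 4211/530  [E, C, D are collinear ∩ AD ⟂ EC]
2. D_y = 5693/530  [E, C, D are collinear ∩ AD ⟂ EC]
   → D = (4211/530, 5693/530)
3. B_x = 4  [2·signedArea(BDC) = 3973/795 ∩ DE · BC = -4843/265]
4. B_y = 34/3  [2·signedArea(BDC) = 3973/795 ∩ DE · BC = -4843/265]
   → B = (4, 34/3)

B = (4, 34/3)
D = (4211/530, 5693/530)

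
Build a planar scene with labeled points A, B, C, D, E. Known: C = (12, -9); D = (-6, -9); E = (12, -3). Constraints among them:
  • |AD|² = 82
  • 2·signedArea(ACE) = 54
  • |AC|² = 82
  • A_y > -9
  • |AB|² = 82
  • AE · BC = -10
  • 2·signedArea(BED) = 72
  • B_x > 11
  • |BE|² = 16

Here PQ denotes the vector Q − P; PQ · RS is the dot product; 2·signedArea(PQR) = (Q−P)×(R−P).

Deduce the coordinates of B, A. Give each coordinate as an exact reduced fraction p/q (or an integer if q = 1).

A = (3, -8)
B = (12, -7)

1. A_x = 3  [2·signedArea(ACE) = 54]
2. A_y = -8  [|AD|² = 82]
   → A = (3, -8)
3. B_x = 12  [2·signedArea(BED) = 72 ∩ AE · BC = -10]
4. B_y = -7  [2·signedArea(BED) = 72 ∩ AE · BC = -10]
   → B = (12, -7)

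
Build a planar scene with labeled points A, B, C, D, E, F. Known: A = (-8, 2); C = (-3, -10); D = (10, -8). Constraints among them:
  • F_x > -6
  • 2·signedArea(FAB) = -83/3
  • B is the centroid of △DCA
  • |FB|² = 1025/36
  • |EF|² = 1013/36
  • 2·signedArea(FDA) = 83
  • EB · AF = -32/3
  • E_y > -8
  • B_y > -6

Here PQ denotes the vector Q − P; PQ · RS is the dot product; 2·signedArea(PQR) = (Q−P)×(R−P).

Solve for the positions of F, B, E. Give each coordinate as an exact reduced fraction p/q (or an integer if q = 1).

1. B_x = -1/3  [B is the centroid of △DCA]
2. B_y = -16/3  [B is the centroid of △DCA]
   → B = (-1/3, -16/3)
3. F_x = -11/2  [2·signedArea(FAB) = -83/3 ∩ 2·signedArea(FDA) = 83]
4. F_y = -4  [2·signedArea(FAB) = -83/3 ∩ 2·signedArea(FDA) = 83]
   → F = (-11/2, -4)
5. E_x = -5/3  [line -5/2·x + 6·y + 251/6 = 0 ∩ |EF|² = 1013/36]
6. E_y = -23/3  [line -5/2·x + 6·y + 251/6 = 0 ∩ |EF|² = 1013/36]
   → E = (-5/3, -23/3)

B = (-1/3, -16/3)
E = (-5/3, -23/3)
F = (-11/2, -4)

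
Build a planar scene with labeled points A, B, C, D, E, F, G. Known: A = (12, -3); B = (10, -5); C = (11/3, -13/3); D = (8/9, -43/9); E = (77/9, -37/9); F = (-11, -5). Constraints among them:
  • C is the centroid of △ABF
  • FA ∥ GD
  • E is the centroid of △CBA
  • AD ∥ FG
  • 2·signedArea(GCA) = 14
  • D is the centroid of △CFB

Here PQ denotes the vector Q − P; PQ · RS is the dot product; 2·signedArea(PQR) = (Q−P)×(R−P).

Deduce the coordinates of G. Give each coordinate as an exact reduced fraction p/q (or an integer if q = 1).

1. G_x = -199/9  [FA ∥ GD ∩ AD ∥ FG]
2. G_y = -61/9  [FA ∥ GD ∩ AD ∥ FG]
   → G = (-199/9, -61/9)

G = (-199/9, -61/9)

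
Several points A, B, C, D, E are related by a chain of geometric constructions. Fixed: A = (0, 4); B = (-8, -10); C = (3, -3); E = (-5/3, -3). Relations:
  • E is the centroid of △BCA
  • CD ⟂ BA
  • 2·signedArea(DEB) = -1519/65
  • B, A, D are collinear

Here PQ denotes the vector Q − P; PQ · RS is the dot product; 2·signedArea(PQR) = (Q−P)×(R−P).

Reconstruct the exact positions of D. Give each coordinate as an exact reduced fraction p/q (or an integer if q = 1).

1. D_x = -148/65  [B, A, D are collinear ∩ CD ⟂ BA]
2. D_y = 1/65  [B, A, D are collinear ∩ CD ⟂ BA]
   → D = (-148/65, 1/65)

D = (-148/65, 1/65)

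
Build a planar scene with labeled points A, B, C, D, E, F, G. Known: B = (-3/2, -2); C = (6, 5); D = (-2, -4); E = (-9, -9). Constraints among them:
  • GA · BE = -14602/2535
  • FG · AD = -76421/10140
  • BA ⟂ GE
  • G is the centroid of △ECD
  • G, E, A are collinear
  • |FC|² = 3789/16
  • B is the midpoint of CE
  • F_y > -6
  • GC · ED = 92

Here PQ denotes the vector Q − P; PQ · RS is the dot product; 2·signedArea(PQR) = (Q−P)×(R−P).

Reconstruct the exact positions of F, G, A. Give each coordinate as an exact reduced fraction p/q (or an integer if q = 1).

1. G_x = -5/3  [G is the centroid of △ECD]
2. G_y = -8/3  [G is the centroid of △ECD]
   → G = (-5/3, -8/3)
3. A_x = -1049/845  [G, E, A are collinear ∩ BA ⟂ GE]
4. A_y = -1943/845  [G, E, A are collinear ∩ BA ⟂ GE]
   → A = (-1049/845, -1943/845)
5. F_x = -21/4  [line 641/845·x + 1437/845·y + 9015/676 = 0 ∩ |FC|² = 3789/16]
6. F_y = -11/2  [line 641/845·x + 1437/845·y + 9015/676 = 0 ∩ |FC|² = 3789/16]
   → F = (-21/4, -11/2)

A = (-1049/845, -1943/845)
F = (-21/4, -11/2)
G = (-5/3, -8/3)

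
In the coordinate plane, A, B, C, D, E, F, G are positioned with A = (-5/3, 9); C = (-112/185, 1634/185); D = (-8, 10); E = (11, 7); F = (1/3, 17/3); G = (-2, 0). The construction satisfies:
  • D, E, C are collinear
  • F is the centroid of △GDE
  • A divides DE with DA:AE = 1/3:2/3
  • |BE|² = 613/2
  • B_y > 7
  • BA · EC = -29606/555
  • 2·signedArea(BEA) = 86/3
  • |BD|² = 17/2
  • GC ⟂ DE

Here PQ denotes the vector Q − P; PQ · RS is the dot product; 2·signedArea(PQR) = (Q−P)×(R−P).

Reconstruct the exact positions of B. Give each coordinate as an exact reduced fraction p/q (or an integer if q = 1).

B = (-13/2, 15/2)

1. B_x = -13/2  [2·signedArea(BEA) = 86/3 ∩ BA · EC = -29606/555]
2. B_y = 15/2  [2·signedArea(BEA) = 86/3 ∩ BA · EC = -29606/555]
   → B = (-13/2, 15/2)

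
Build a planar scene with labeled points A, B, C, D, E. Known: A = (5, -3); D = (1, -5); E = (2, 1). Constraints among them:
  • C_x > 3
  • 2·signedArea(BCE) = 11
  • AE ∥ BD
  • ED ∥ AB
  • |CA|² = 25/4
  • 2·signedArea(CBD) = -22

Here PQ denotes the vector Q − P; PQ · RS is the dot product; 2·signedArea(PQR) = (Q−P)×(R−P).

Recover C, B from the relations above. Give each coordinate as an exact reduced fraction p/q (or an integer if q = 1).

B = (4, -9)
C = (7/2, -1)

1. B_x = 4  [AE ∥ BD ∩ ED ∥ AB]
2. B_y = -9  [AE ∥ BD ∩ ED ∥ AB]
   → B = (4, -9)
3. C_x = 7/2  [2·signedArea(CBD) = -22 ∩ 2·signedArea(BCE) = 11]
4. C_y = -1  [2·signedArea(CBD) = -22 ∩ 2·signedArea(BCE) = 11]
   → C = (7/2, -1)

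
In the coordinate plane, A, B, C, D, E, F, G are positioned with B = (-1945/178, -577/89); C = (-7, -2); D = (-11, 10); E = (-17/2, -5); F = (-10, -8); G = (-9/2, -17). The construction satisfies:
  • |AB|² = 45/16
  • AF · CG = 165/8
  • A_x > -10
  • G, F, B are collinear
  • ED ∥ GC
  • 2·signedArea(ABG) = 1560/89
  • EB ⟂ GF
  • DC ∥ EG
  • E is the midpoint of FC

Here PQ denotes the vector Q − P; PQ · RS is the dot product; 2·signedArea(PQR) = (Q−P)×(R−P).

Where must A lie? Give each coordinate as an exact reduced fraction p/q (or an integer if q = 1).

1. A_x = -37/4  [2·signedArea(ABG) = 1560/89 ∩ AF · CG = 165/8]
2. A_y = -13/2  [2·signedArea(ABG) = 1560/89 ∩ AF · CG = 165/8]
   → A = (-37/4, -13/2)

A = (-37/4, -13/2)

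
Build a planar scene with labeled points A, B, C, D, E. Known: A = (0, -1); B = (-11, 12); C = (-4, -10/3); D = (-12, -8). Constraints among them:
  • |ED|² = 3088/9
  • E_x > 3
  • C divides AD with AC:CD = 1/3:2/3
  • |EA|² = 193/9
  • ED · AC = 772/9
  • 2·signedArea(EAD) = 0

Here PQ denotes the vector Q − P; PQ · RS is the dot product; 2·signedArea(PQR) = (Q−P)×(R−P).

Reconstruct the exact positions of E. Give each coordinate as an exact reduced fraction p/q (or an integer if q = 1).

1. E_x = 4  [2·signedArea(EAD) = 0 ∩ ED · AC = 772/9]
2. E_y = 4/3  [2·signedArea(EAD) = 0 ∩ ED · AC = 772/9]
   → E = (4, 4/3)

E = (4, 4/3)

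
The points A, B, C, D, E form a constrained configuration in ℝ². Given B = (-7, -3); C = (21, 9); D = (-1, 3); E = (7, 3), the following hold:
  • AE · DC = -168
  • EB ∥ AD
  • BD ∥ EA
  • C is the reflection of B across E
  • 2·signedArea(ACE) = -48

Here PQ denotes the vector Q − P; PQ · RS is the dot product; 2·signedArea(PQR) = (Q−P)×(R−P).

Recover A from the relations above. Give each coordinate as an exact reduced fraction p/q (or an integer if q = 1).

A = (13, 9)

1. A_x = 13  [EB ∥ AD ∩ BD ∥ EA]
2. A_y = 9  [EB ∥ AD ∩ BD ∥ EA]
   → A = (13, 9)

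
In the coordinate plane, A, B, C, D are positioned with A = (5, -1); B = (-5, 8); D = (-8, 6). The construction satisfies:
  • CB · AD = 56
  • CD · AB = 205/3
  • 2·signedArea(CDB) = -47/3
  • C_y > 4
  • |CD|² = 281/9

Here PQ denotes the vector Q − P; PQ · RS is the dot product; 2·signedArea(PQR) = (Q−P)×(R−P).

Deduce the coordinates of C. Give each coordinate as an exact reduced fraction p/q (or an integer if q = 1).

C = (-8/3, 13/3)

1. C_x = -8/3  [2·signedArea(CDB) = -47/3 ∩ CB · AD = 56]
2. C_y = 13/3  [2·signedArea(CDB) = -47/3 ∩ CB · AD = 56]
   → C = (-8/3, 13/3)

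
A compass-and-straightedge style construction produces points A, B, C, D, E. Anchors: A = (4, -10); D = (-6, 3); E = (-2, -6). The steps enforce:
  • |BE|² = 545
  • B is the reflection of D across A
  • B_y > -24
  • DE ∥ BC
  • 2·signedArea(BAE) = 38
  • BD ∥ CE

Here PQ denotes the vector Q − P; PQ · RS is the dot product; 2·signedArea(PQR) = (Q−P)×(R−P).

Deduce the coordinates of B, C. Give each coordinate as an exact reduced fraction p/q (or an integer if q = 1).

1. B_x = 14  [B is the reflection of D across A]
2. B_y = -23  [B is the reflection of D across A]
   → B = (14, -23)
3. C_x = 18  [BD ∥ CE ∩ DE ∥ BC]
4. C_y = -32  [BD ∥ CE ∩ DE ∥ BC]
   → C = (18, -32)

B = (14, -23)
C = (18, -32)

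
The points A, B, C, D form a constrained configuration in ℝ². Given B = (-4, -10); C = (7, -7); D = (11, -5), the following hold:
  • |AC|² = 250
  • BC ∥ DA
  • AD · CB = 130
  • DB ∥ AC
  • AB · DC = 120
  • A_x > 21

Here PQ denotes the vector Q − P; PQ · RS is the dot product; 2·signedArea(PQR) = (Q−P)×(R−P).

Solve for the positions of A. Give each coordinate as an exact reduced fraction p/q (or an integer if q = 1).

A = (22, -2)

1. A_x = 22  [DB ∥ AC ∩ BC ∥ DA]
2. A_y = -2  [DB ∥ AC ∩ BC ∥ DA]
   → A = (22, -2)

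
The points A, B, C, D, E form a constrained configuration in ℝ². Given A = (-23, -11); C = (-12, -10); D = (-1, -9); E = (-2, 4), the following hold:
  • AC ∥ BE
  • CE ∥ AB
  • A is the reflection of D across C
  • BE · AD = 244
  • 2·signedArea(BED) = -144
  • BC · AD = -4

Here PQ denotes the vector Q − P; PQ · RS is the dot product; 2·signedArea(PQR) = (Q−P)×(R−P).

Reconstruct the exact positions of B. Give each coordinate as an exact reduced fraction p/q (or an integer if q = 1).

1. B_x = -13  [AC ∥ BE ∩ CE ∥ AB]
2. B_y = 3  [AC ∥ BE ∩ CE ∥ AB]
   → B = (-13, 3)

B = (-13, 3)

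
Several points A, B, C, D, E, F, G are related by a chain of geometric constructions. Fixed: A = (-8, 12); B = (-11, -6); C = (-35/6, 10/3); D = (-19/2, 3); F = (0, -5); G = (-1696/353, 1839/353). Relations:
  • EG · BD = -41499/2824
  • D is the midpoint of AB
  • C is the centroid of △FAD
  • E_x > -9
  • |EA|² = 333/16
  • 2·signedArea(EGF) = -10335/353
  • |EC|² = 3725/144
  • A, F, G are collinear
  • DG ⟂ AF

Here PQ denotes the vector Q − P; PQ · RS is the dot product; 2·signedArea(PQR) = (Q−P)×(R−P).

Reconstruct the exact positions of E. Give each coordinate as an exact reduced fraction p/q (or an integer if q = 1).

E = (-35/4, 15/2)

1. E_x = -35/4  [2·signedArea(EGF) = -10335/353 ∩ EG · BD = -41499/2824]
2. E_y = 15/2  [2·signedArea(EGF) = -10335/353 ∩ EG · BD = -41499/2824]
   → E = (-35/4, 15/2)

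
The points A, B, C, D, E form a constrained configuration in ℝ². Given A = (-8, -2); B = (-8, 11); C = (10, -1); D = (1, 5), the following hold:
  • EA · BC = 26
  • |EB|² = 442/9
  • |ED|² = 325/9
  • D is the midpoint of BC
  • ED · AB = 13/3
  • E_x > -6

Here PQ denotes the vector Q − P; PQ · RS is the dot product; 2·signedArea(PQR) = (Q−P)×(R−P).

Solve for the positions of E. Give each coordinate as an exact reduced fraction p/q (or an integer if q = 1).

E = (-5, 14/3)

1. E_x = -5  [ED · AB = 13/3 ∩ EA · BC = 26]
2. E_y = 14/3  [ED · AB = 13/3 ∩ EA · BC = 26]
   → E = (-5, 14/3)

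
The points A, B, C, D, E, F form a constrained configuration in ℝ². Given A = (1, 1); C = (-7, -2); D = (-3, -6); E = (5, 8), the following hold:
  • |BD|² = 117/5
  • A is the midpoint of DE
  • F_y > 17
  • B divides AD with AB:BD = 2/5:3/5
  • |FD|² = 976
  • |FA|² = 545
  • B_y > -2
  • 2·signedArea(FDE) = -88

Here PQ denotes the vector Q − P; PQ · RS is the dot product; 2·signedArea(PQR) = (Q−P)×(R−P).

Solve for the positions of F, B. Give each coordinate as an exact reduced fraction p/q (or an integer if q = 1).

B = (-3/5, -9/5)
F = (17, 18)

1. F_x = 17  [line -14·x + 8·y + 94 = 0 ∩ |FA|² = 545]
2. F_y = 18  [line -14·x + 8·y + 94 = 0 ∩ |FA|² = 545]
   → F = (17, 18)
3. B_x = -3/5  [B divides AD with AB:BD = 2/5:3/5]
4. B_y = -9/5  [B divides AD with AB:BD = 2/5:3/5]
   → B = (-3/5, -9/5)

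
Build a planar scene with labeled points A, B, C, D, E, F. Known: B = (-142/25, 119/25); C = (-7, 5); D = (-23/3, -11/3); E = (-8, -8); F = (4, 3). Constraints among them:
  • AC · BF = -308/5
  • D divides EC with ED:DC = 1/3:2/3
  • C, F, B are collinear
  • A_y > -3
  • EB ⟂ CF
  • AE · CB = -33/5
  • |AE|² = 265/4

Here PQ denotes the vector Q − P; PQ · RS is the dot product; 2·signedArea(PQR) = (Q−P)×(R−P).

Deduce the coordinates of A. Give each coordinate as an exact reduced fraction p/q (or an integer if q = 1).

A = (-2, -5/2)

1. A_x = -2  [line -242/25·x + 44/25·y + -374/25 = 0 ∩ |AE|² = 265/4]
2. A_y = -5/2  [line -242/25·x + 44/25·y + -374/25 = 0 ∩ |AE|² = 265/4]
   → A = (-2, -5/2)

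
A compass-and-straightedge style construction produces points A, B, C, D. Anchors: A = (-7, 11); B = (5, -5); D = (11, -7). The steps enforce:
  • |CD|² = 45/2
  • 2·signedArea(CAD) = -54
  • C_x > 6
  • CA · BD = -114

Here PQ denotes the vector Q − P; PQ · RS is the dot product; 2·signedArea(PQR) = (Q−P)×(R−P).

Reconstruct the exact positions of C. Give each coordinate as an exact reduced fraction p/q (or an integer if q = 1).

1. C_x = 13/2  [2·signedArea(CAD) = -54 ∩ CA · BD = -114]
2. C_y = -11/2  [2·signedArea(CAD) = -54 ∩ CA · BD = -114]
   → C = (13/2, -11/2)

C = (13/2, -11/2)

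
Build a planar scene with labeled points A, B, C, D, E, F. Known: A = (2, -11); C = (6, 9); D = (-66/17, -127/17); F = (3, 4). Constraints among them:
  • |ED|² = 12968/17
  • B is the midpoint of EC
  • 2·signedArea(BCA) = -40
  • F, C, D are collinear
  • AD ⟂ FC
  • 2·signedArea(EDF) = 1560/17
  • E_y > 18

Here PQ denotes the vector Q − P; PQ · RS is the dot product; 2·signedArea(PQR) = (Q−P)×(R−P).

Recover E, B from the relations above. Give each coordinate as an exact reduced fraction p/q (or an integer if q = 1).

1. E_x = 4  [line -195/17·x + 117/17·y + -1443/17 = 0 ∩ |ED|² = 12968/17]
2. E_y = 19  [line -195/17·x + 117/17·y + -1443/17 = 0 ∩ |ED|² = 12968/17]
   → E = (4, 19)
3. B_x = 5  [B is the midpoint of EC]
4. B_y = 14  [B is the midpoint of EC]
   → B = (5, 14)

B = (5, 14)
E = (4, 19)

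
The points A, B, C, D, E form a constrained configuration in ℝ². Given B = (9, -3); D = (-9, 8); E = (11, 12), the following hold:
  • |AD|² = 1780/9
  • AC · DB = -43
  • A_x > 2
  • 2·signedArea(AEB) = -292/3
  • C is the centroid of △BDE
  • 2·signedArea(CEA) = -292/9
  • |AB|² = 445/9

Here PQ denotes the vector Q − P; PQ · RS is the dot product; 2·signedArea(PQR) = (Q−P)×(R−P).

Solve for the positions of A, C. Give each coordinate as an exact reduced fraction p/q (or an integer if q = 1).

1. C_x = 11/3  [C is the centroid of △BDE]
2. C_y = 17/3  [C is the centroid of △BDE]
   → C = (11/3, 17/3)
3. A_x = 3  [AC · DB = -43 ∩ 2·signedArea(CEA) = -292/9]
4. A_y = 2/3  [AC · DB = -43 ∩ 2·signedArea(CEA) = -292/9]
   → A = (3, 2/3)

A = (3, 2/3)
C = (11/3, 17/3)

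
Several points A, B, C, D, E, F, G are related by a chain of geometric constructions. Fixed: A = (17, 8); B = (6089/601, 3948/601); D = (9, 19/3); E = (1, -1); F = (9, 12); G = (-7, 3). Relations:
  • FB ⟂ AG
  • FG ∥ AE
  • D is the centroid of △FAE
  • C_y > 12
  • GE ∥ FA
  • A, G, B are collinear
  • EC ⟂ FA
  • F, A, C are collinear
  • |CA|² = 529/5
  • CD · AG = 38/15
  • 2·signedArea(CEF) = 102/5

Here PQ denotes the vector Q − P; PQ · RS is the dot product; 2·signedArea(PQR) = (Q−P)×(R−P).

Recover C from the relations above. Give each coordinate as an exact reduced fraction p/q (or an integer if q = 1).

1. C_x = 39/5  [F, A, C are collinear ∩ EC ⟂ FA]
2. C_y = 63/5  [F, A, C are collinear ∩ EC ⟂ FA]
   → C = (39/5, 63/5)

C = (39/5, 63/5)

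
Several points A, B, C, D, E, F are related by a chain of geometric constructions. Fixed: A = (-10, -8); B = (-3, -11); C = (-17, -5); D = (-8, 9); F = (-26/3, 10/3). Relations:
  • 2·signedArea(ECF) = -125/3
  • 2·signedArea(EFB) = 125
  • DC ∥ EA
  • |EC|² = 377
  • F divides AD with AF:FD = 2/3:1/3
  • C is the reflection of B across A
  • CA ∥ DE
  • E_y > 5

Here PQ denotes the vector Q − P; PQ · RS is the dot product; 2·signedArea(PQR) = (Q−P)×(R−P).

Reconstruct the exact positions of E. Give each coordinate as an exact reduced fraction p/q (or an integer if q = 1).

1. E_x = -1  [DC ∥ EA ∩ CA ∥ DE]
2. E_y = 6  [DC ∥ EA ∩ CA ∥ DE]
   → E = (-1, 6)

E = (-1, 6)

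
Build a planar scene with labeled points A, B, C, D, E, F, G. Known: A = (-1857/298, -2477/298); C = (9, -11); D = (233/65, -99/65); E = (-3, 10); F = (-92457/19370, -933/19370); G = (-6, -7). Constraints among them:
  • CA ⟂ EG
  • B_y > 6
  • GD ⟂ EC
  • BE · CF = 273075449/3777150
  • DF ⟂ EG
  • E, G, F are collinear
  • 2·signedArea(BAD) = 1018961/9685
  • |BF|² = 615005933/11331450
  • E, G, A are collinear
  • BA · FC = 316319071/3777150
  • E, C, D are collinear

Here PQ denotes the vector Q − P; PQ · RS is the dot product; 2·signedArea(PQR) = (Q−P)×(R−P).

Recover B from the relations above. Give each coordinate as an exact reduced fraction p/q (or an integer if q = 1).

1. B_x = -157/195  [2·signedArea(BAD) = 1018961/9685 ∩ BE · CF = 273075449/3777150]
2. B_y = 1201/195  [2·signedArea(BAD) = 1018961/9685 ∩ BE · CF = 273075449/3777150]
   → B = (-157/195, 1201/195)

B = (-157/195, 1201/195)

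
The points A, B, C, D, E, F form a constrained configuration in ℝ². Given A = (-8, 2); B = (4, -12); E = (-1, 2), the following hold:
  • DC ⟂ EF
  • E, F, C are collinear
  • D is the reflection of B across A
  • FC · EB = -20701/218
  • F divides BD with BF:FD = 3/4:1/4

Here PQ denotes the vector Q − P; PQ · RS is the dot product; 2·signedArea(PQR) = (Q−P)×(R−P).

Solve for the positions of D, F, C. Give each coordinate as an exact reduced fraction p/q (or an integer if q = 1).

C = (-4703/218, 2851/218)
D = (-20, 16)
F = (-14, 9)

1. D_x = -20  [D is the reflection of B across A]
2. D_y = 16  [D is the reflection of B across A]
   → D = (-20, 16)
3. F_x = -14  [F divides BD with BF:FD = 3/4:1/4]
4. F_y = 9  [F divides BD with BF:FD = 3/4:1/4]
   → F = (-14, 9)
5. C_x = -4703/218  [E, F, C are collinear ∩ DC ⟂ EF]
6. C_y = 2851/218  [E, F, C are collinear ∩ DC ⟂ EF]
   → C = (-4703/218, 2851/218)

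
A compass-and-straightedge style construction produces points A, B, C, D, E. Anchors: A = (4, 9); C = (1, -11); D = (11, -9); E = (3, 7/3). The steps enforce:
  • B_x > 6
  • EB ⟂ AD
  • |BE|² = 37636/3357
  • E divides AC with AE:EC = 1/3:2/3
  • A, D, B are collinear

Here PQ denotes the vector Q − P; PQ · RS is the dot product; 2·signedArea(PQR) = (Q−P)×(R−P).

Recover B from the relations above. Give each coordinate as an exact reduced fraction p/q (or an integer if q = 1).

1. B_x = 2283/373  [A, D, B are collinear ∩ EB ⟂ AD]
2. B_y = 1323/373  [A, D, B are collinear ∩ EB ⟂ AD]
   → B = (2283/373, 1323/373)

B = (2283/373, 1323/373)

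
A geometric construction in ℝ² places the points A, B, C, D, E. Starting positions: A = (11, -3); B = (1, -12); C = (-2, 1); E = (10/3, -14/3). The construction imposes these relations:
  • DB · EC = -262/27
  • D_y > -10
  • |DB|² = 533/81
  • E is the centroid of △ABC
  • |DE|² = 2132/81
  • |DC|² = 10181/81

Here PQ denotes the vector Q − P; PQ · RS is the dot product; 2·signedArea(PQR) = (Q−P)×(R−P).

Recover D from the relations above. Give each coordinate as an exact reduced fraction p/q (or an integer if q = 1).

1. D_x = 16/9  [line 16/3·x + -17/3·y + -1718/27 = 0 ∩ |DB|² = 533/81]
2. D_y = -86/9  [line 16/3·x + -17/3·y + -1718/27 = 0 ∩ |DB|² = 533/81]
   → D = (16/9, -86/9)

D = (16/9, -86/9)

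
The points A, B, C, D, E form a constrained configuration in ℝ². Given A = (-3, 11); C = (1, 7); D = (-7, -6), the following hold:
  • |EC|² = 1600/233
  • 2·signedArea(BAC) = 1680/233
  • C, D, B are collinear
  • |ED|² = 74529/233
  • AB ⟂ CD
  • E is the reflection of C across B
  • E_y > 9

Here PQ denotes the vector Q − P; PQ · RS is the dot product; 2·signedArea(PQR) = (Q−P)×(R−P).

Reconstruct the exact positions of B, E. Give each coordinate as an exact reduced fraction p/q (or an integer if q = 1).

1. B_x = 393/233  [C, D, B are collinear ∩ AB ⟂ CD]
2. B_y = 1891/233  [C, D, B are collinear ∩ AB ⟂ CD]
   → B = (393/233, 1891/233)
3. E_x = 553/233  [E is the reflection of C across B]
4. E_y = 2151/233  [E is the reflection of C across B]
   → E = (553/233, 2151/233)

B = (393/233, 1891/233)
E = (553/233, 2151/233)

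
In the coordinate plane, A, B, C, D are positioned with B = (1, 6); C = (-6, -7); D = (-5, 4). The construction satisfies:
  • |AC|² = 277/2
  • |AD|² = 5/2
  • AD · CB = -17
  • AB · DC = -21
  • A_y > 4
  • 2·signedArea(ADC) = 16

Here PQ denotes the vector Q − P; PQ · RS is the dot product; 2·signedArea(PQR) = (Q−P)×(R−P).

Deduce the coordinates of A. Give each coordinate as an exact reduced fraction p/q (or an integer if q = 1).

1. A_x = -7/2  [AD · CB = -17 ∩ AB · DC = -21]
2. A_y = 9/2  [AD · CB = -17 ∩ AB · DC = -21]
   → A = (-7/2, 9/2)

A = (-7/2, 9/2)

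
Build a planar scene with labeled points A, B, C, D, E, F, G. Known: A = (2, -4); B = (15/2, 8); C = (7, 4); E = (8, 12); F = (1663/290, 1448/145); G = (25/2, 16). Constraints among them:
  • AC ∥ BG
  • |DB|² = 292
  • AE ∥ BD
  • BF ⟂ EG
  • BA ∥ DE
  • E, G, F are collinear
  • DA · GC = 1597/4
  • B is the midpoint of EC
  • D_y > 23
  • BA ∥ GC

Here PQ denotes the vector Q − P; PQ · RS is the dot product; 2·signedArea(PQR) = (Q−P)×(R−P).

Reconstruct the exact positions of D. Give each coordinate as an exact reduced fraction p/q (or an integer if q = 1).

D = (27/2, 24)

1. D_x = 27/2  [BA ∥ DE ∩ AE ∥ BD]
2. D_y = 24  [BA ∥ DE ∩ AE ∥ BD]
   → D = (27/2, 24)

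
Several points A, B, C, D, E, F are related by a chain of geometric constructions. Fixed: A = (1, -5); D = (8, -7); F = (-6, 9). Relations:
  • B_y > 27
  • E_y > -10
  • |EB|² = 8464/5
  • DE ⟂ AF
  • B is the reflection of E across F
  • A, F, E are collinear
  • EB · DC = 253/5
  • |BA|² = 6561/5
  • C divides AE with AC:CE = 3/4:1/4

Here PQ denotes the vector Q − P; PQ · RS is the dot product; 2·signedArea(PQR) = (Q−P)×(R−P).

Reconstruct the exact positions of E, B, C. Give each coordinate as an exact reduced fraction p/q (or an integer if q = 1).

B = (-76/5, 137/5)
C = (53/20, -83/10)
E = (16/5, -47/5)

1. E_x = 16/5  [A, F, E are collinear ∩ DE ⟂ AF]
2. E_y = -47/5  [A, F, E are collinear ∩ DE ⟂ AF]
   → E = (16/5, -47/5)
3. B_x = -76/5  [B is the reflection of E across F]
4. B_y = 137/5  [B is the reflection of E across F]
   → B = (-76/5, 137/5)
5. C_x = 53/20  [C divides AE with AC:CE = 3/4:1/4]
6. C_y = -83/10  [C divides AE with AC:CE = 3/4:1/4]
   → C = (53/20, -83/10)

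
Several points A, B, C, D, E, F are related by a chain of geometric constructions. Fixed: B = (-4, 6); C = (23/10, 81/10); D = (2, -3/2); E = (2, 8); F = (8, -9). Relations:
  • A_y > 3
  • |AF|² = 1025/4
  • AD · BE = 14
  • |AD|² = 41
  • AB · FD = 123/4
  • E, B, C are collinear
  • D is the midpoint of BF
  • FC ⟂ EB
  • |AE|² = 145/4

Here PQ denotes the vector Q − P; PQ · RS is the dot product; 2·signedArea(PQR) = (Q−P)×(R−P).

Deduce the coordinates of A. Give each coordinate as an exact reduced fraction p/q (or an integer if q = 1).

1. A_x = -2  [AD · BE = 14 ∩ AB · FD = 123/4]
2. A_y = 7/2  [AD · BE = 14 ∩ AB · FD = 123/4]
   → A = (-2, 7/2)

A = (-2, 7/2)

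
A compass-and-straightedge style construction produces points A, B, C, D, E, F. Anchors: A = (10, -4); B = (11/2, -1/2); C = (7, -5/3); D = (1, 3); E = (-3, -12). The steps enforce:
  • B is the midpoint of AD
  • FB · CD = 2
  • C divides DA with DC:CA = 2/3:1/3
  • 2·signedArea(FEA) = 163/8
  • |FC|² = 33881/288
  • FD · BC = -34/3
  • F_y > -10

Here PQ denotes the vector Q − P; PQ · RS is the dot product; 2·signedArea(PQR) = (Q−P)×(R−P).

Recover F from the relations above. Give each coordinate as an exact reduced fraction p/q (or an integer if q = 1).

F = (-7/8, -73/8)

1. F_x = -7/8  [FB · CD = 2 ∩ 2·signedArea(FEA) = 163/8]
2. F_y = -73/8  [FB · CD = 2 ∩ 2·signedArea(FEA) = 163/8]
   → F = (-7/8, -73/8)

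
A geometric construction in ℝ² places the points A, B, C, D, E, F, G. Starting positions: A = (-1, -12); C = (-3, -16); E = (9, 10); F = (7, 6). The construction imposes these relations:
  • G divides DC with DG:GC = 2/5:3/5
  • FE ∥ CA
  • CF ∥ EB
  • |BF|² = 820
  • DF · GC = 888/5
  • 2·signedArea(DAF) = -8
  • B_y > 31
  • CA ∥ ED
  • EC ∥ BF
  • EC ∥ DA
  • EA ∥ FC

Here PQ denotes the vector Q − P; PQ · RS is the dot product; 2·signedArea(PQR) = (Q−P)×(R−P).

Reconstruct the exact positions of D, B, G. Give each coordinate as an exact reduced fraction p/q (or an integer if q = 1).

B = (19, 32)
D = (11, 14)
G = (27/5, 2)

1. D_x = 11  [EC ∥ DA ∩ CA ∥ ED]
2. D_y = 14  [EC ∥ DA ∩ CA ∥ ED]
   → D = (11, 14)
3. B_x = 19  [EC ∥ BF ∩ CF ∥ EB]
4. B_y = 32  [EC ∥ BF ∩ CF ∥ EB]
   → B = (19, 32)
5. G_x = 27/5  [G divides DC with DG:GC = 2/5:3/5]
6. G_y = 2  [G divides DC with DG:GC = 2/5:3/5]
   → G = (27/5, 2)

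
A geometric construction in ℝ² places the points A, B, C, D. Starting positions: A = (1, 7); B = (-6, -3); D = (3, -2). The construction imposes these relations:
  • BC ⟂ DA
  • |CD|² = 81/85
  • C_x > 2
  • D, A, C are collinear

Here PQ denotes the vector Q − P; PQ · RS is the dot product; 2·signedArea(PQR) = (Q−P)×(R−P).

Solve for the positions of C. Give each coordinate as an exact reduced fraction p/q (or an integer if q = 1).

1. C_x = 237/85  [D, A, C are collinear ∩ BC ⟂ DA]
2. C_y = -89/85  [D, A, C are collinear ∩ BC ⟂ DA]
   → C = (237/85, -89/85)

C = (237/85, -89/85)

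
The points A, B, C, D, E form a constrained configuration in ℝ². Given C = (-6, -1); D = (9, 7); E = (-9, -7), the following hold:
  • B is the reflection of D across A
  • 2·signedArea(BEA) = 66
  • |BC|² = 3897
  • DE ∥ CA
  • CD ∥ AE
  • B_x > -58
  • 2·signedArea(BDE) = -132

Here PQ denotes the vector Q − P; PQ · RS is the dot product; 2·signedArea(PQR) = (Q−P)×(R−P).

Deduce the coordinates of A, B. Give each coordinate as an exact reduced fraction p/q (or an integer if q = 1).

A = (-24, -15)
B = (-57, -37)

1. A_x = -24  [CD ∥ AE ∩ DE ∥ CA]
2. A_y = -15  [CD ∥ AE ∩ DE ∥ CA]
   → A = (-24, -15)
3. B_x = -57  [B is the reflection of D across A]
4. B_y = -37  [B is the reflection of D across A]
   → B = (-57, -37)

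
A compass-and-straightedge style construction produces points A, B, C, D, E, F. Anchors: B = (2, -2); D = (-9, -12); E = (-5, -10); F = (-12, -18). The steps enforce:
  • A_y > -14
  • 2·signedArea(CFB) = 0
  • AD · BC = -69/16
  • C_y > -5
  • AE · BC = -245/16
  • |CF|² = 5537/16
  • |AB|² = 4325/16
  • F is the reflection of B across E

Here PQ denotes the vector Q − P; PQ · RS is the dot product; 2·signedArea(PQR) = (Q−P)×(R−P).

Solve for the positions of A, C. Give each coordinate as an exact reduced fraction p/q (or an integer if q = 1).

1. C_x = 1/4  [line -16·x + 14·y + 60 = 0 ∩ |CF|² = 5537/16]
2. C_y = -4  [line -16·x + 14·y + 60 = 0 ∩ |CF|² = 5537/16]
   → C = (1/4, -4)
3. A_x = -39/4  [line 7/4·x + 2·y + 705/16 = 0 ∩ |AB|² = 4325/16]
4. A_y = -27/2  [line 7/4·x + 2·y + 705/16 = 0 ∩ |AB|² = 4325/16]
   → A = (-39/4, -27/2)

A = (-39/4, -27/2)
C = (1/4, -4)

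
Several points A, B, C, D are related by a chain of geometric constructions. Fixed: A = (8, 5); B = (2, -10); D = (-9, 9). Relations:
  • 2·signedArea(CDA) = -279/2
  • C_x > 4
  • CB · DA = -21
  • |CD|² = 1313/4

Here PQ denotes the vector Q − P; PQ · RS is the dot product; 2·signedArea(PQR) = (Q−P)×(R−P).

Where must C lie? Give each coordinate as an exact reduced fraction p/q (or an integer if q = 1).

1. C_x = 5  [CB · DA = -21 ∩ 2·signedArea(CDA) = -279/2]
2. C_y = -5/2  [CB · DA = -21 ∩ 2·signedArea(CDA) = -279/2]
   → C = (5, -5/2)

C = (5, -5/2)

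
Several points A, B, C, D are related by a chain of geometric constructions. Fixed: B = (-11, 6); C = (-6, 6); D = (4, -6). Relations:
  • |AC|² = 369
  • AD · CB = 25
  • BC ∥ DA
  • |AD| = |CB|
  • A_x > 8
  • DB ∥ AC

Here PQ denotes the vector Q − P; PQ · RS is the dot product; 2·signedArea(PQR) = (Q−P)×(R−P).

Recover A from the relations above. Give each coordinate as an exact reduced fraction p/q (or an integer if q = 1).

1. A_x = 9  [DB ∥ AC ∩ BC ∥ DA]
2. A_y = -6  [DB ∥ AC ∩ BC ∥ DA]
   → A = (9, -6)

A = (9, -6)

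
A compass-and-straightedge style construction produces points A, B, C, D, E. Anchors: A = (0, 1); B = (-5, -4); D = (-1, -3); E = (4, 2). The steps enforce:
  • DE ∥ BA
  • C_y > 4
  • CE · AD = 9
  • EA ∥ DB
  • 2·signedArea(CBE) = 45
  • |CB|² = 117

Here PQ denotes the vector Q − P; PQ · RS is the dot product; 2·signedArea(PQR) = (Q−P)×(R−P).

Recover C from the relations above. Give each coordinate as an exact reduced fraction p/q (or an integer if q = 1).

1. C_x = 1  [CE · AD = 9 ∩ 2·signedArea(CBE) = 45]
2. C_y = 5  [CE · AD = 9 ∩ 2·signedArea(CBE) = 45]
   → C = (1, 5)

C = (1, 5)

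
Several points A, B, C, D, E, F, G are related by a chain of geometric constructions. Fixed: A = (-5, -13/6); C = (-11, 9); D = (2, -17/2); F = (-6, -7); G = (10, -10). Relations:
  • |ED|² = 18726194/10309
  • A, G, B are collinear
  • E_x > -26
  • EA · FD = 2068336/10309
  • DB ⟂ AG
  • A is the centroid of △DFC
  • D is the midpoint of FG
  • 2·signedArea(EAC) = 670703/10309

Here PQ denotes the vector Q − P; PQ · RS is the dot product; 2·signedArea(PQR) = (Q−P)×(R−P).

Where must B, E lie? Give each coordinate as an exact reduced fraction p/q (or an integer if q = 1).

1. B_x = 31945/10309  [A, G, B are collinear ∩ DB ⟂ AG]
2. B_y = -131873/20618  [A, G, B are collinear ∩ DB ⟂ AG]
   → B = (31945/10309, -131873/20618)
3. E_x = -258743/10309  [2·signedArea(EAC) = 670703/10309 ∩ EA · FD = 2068336/10309]
4. E_y = 502997/20618  [2·signedArea(EAC) = 670703/10309 ∩ EA · FD = 2068336/10309]
   → E = (-258743/10309, 502997/20618)

B = (31945/10309, -131873/20618)
E = (-258743/10309, 502997/20618)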